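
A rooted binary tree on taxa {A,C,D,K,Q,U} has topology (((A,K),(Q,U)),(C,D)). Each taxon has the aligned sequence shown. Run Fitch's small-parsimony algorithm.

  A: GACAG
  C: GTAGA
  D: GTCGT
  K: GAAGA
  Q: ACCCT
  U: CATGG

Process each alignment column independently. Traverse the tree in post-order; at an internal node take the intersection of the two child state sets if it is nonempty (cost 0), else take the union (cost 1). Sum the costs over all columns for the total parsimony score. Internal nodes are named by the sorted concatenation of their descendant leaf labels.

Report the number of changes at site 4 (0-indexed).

4

site 0, node AK: A={G} ∩ K={G} → {G} (+0)
site 0, node QU: Q={A} ∪ U={C} → {A,C} (+1)
site 0, node AKQU: AK={G} ∪ QU={A,C} → {A,C,G} (+1)
site 0, node CD: C={G} ∩ D={G} → {G} (+0)
site 0, node ACDKQU: AKQU={A,C,G} ∩ CD={G} → {G} (+0)
site 1, node AK: A={A} ∩ K={A} → {A} (+0)
site 1, node QU: Q={C} ∪ U={A} → {A,C} (+1)
site 1, node AKQU: AK={A} ∩ QU={A,C} → {A} (+0)
site 1, node CD: C={T} ∩ D={T} → {T} (+0)
site 1, node ACDKQU: AKQU={A} ∪ CD={T} → {A,T} (+1)
site 2, node AK: A={C} ∪ K={A} → {A,C} (+1)
site 2, node QU: Q={C} ∪ U={T} → {C,T} (+1)
site 2, node AKQU: AK={A,C} ∩ QU={C,T} → {C} (+0)
site 2, node CD: C={A} ∪ D={C} → {A,C} (+1)
site 2, node ACDKQU: AKQU={C} ∩ CD={A,C} → {C} (+0)
site 3, node AK: A={A} ∪ K={G} → {A,G} (+1)
site 3, node QU: Q={C} ∪ U={G} → {C,G} (+1)
site 3, node AKQU: AK={A,G} ∩ QU={C,G} → {G} (+0)
site 3, node CD: C={G} ∩ D={G} → {G} (+0)
site 3, node ACDKQU: AKQU={G} ∩ CD={G} → {G} (+0)
site 4, node AK: A={G} ∪ K={A} → {A,G} (+1)
site 4, node QU: Q={T} ∪ U={G} → {G,T} (+1)
site 4, node AKQU: AK={A,G} ∩ QU={G,T} → {G} (+0)
site 4, node CD: C={A} ∪ D={T} → {A,T} (+1)
site 4, node ACDKQU: AKQU={G} ∪ CD={A,T} → {A,G,T} (+1)
per-site changes: [2, 2, 3, 2, 4]; total = 13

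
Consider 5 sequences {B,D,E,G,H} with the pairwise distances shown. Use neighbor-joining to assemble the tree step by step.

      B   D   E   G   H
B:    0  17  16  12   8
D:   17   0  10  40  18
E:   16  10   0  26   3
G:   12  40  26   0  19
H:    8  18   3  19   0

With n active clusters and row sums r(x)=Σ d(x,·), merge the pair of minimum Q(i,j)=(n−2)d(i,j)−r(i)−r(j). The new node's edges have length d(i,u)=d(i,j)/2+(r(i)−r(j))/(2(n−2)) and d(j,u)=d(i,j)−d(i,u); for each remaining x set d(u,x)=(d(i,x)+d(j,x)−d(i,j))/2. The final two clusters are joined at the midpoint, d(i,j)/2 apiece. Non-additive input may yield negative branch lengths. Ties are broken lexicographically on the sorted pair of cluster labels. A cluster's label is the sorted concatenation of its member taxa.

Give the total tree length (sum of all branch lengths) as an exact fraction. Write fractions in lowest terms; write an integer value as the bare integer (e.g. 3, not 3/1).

step 1: merge (B,G) at d=12, Q=-114; branch lengths B→-4/3, G→40/3; new cluster BG
  updated: d(BG,D)=45/2, d(BG,E)=15, d(BG,H)=15/2
step 2: merge (BG,H) at d=15/2, Q=-117/2; branch lengths BG→63/8, H→-3/8; new cluster BGH
  updated: d(BGH,D)=33/2, d(BGH,E)=21/4
step 3: merge (BGH,D) at d=33/2, Q=-127/4; branch lengths BGH→47/8, D→85/8; new cluster BDGH
  updated: d(BDGH,E)=-5/8
step 4: merge (BDGH,E) at d=-5/8; branch lengths BDGH→-5/16, E→-5/16; new cluster BDEGH
final tree: ((((B:-4/3,G:40/3):63/8,H:-3/8):47/8,D:85/8):-5/16,E:-5/16)
total length: 283/8

283/8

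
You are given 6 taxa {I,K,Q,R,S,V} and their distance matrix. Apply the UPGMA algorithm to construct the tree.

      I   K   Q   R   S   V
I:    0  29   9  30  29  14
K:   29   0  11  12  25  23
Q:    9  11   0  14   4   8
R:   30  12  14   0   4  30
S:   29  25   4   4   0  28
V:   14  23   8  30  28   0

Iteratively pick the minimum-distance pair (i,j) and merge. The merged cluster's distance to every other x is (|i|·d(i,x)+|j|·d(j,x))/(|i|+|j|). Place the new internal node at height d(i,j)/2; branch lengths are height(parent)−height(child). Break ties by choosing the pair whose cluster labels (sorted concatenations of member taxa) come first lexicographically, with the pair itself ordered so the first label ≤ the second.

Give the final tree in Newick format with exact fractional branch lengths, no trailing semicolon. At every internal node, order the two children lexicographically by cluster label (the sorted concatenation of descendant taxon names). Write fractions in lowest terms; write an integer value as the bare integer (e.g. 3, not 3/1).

((I:7,V:7):37/8,(K:8,((Q:2,S:2):5/2,R:9/2):7/2):29/8)

step 1: merge (Q,S) at d=4; branch lengths Q→2, S→2; new cluster QS
  updated: d(I,QS)=19, d(K,QS)=18, d(QS,R)=9, d(QS,V)=18
step 2: merge (QS,R) at d=9; branch lengths QS→5/2, R→9/2; new cluster QRS
  updated: d(I,QRS)=68/3, d(K,QRS)=16, d(QRS,V)=22
step 3: merge (I,V) at d=14; branch lengths I→7, V→7; new cluster IV
  updated: d(IV,K)=26, d(IV,QRS)=67/3
step 4: merge (K,QRS) at d=16; branch lengths K→8, QRS→7/2; new cluster KQRS
  updated: d(IV,KQRS)=93/4
step 5: merge (IV,KQRS) at d=93/4; branch lengths IV→37/8, KQRS→29/8; new cluster IKQRSV
final tree: ((I:7,V:7):37/8,(K:8,((Q:2,S:2):5/2,R:9/2):7/2):29/8)
total length: 179/4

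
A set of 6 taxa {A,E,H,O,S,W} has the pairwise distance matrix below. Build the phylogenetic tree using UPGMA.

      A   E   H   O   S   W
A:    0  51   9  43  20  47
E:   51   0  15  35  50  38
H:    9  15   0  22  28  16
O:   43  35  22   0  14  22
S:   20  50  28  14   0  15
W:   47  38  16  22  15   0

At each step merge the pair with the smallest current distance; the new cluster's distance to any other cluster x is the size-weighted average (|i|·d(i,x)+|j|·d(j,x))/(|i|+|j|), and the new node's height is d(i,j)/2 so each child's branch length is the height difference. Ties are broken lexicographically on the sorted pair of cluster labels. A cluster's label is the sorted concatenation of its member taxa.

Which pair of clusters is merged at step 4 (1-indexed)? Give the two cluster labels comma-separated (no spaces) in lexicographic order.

1. join A+H (d=9) ⇒ AH; edges |A|=9/2, |H|=9/2
  updated: d(AH,E)=33, d(AH,O)=65/2, d(AH,S)=24, d(AH,W)=63/2
2. join O+S (d=14) ⇒ OS; edges |O|=7, |S|=7
  updated: d(AH,OS)=113/4, d(E,OS)=85/2, d(OS,W)=37/2
3. join OS+W (d=37/2) ⇒ OSW; edges |OS|=9/4, |W|=37/4
  updated: d(AH,OSW)=88/3, d(E,OSW)=41
4. join AH+OSW (d=88/3) ⇒ AHOSW; edges |AH|=61/6, |OSW|=65/12
  updated: d(AHOSW,E)=189/5
5. join AHOSW+E (d=189/5) ⇒ AEHOSW; edges |AHOSW|=127/30, |E|=189/10
final tree: (((A:9/2,H:9/2):61/6,((O:7,S:7):9/4,W:37/4):65/12):127/30,E:189/10)
total length: 4393/60

AH,OSW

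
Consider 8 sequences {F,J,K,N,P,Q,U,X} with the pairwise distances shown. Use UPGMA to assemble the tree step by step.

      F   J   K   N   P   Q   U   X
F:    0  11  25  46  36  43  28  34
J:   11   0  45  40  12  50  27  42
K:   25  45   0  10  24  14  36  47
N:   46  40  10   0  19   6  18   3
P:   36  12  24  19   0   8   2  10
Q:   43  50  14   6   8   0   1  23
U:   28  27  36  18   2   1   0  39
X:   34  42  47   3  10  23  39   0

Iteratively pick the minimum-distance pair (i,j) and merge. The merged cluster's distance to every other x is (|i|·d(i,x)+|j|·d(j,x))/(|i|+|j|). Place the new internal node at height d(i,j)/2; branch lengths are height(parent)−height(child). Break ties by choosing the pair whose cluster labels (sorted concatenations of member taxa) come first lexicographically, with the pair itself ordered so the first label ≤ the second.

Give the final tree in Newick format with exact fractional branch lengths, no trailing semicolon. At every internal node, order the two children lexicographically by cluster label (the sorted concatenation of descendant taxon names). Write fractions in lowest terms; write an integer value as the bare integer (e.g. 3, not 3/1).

iteration 1: select Q,U (d=1); attach at lengths (1/2, 1/2); label the merged cluster QU
  updated: d(F,QU)=71/2, d(J,QU)=77/2, d(K,QU)=25, d(N,QU)=12, d(P,QU)=5, d(QU,X)=31
iteration 2: select N,X (d=3); attach at lengths (3/2, 3/2); label the merged cluster NX
  updated: d(F,NX)=40, d(J,NX)=41, d(K,NX)=57/2, d(NX,P)=29/2, d(NX,QU)=43/2
iteration 3: select P,QU (d=5); attach at lengths (5/2, 2); label the merged cluster PQU
  updated: d(F,PQU)=107/3, d(J,PQU)=89/3, d(K,PQU)=74/3, d(NX,PQU)=115/6
iteration 4: select F,J (d=11); attach at lengths (11/2, 11/2); label the merged cluster FJ
  updated: d(FJ,K)=35, d(FJ,NX)=81/2, d(FJ,PQU)=98/3
iteration 5: select NX,PQU (d=115/6); attach at lengths (97/12, 85/12); label the merged cluster NPQUX
  updated: d(FJ,NPQUX)=179/5, d(K,NPQUX)=131/5
iteration 6: select K,NPQUX (d=131/5); attach at lengths (131/10, 211/60); label the merged cluster KNPQUX
  updated: d(FJ,KNPQUX)=107/3
iteration 7: select FJ,KNPQUX (d=107/3); attach at lengths (37/3, 71/15); label the merged cluster FJKNPQUX
final tree: ((F:11/2,J:11/2):37/3,(K:131/10,((N:3/2,X:3/2):97/12,(P:5/2,(Q:1/2,U:1/2):2):85/12):211/60):71/15)
total length: 1367/20

((F:11/2,J:11/2):37/3,(K:131/10,((N:3/2,X:3/2):97/12,(P:5/2,(Q:1/2,U:1/2):2):85/12):211/60):71/15)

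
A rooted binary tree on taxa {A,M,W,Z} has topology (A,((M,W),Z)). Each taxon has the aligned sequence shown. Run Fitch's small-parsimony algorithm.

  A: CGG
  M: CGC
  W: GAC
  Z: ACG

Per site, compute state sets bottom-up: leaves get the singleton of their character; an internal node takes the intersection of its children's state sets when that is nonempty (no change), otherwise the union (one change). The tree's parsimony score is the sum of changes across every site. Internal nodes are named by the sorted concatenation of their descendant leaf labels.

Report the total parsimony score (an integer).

5

site 0, node MW: M={C} ∪ W={G} → {C,G} (+1)
site 0, node MWZ: MW={C,G} ∪ Z={A} → {A,C,G} (+1)
site 0, node AMWZ: A={C} ∩ MWZ={A,C,G} → {C} (+0)
site 1, node MW: M={G} ∪ W={A} → {A,G} (+1)
site 1, node MWZ: MW={A,G} ∪ Z={C} → {A,C,G} (+1)
site 1, node AMWZ: A={G} ∩ MWZ={A,C,G} → {G} (+0)
site 2, node MW: M={C} ∩ W={C} → {C} (+0)
site 2, node MWZ: MW={C} ∪ Z={G} → {C,G} (+1)
site 2, node AMWZ: A={G} ∩ MWZ={C,G} → {G} (+0)
per-site changes: [2, 2, 1]; total = 5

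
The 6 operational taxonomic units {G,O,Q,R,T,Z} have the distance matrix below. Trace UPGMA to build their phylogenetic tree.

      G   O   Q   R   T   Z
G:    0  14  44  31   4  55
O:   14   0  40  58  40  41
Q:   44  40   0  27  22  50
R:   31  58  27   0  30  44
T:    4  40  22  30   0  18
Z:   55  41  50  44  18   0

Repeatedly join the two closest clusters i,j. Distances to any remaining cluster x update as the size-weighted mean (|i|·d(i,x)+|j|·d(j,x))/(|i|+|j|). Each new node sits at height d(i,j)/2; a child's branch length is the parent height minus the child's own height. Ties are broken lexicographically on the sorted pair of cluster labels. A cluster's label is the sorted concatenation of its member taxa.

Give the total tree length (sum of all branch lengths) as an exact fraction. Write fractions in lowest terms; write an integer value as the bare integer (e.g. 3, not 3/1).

1. join G+T (d=4) ⇒ GT; edges |G|=2, |T|=2
  updated: d(GT,O)=27, d(GT,Q)=33, d(GT,R)=61/2, d(GT,Z)=73/2
2. join GT+O (d=27) ⇒ GOT; edges |GT|=23/2, |O|=27/2
  updated: d(GOT,Q)=106/3, d(GOT,R)=119/3, d(GOT,Z)=38
3. join Q+R (d=27) ⇒ QR; edges |Q|=27/2, |R|=27/2
  updated: d(GOT,QR)=75/2, d(QR,Z)=47
4. join GOT+QR (d=75/2) ⇒ GOQRT; edges |GOT|=21/4, |QR|=21/4
  updated: d(GOQRT,Z)=208/5
5. join GOQRT+Z (d=208/5) ⇒ GOQRTZ; edges |GOQRT|=41/20, |Z|=104/5
final tree: ((((G:2,T:2):23/2,O:27/2):21/4,(Q:27/2,R:27/2):21/4):41/20,Z:104/5)
total length: 1787/20

1787/20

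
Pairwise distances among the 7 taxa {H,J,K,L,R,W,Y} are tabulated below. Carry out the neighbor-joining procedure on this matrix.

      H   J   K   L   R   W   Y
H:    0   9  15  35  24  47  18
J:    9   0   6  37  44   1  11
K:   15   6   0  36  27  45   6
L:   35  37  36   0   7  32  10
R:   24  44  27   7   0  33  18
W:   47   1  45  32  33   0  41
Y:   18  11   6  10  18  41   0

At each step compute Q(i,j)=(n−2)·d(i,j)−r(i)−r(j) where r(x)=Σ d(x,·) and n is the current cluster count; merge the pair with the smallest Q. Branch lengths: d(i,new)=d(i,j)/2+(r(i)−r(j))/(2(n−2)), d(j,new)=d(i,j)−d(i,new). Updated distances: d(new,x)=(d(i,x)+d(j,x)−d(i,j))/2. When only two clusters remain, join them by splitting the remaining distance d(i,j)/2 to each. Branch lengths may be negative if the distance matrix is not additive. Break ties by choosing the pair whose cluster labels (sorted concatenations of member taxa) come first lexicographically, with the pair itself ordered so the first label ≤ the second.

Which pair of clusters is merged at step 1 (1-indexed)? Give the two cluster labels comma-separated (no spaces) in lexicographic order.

J,W

iteration 1: select J,W (d=1, Q=-302); attach at lengths (-43/5, 48/5); label the merged cluster JW
  updated: d(H,JW)=55/2, d(JW,K)=25, d(JW,L)=34, d(JW,R)=38, d(JW,Y)=51/2
iteration 2: select L,R (d=7, Q=-208); attach at lengths (9/2, 5/2); label the merged cluster LR
  updated: d(H,LR)=26, d(JW,LR)=65/2, d(K,LR)=28, d(LR,Y)=21/2
iteration 3: select LR,Y (d=21/2, Q=-251/2); attach at lengths (137/12, -11/12); label the merged cluster LRY
  updated: d(H,LRY)=67/4, d(JW,LRY)=95/4, d(K,LRY)=47/4
iteration 4: select H,K (d=15, Q=-81); attach at lengths (75/8, 45/8); label the merged cluster HK
  updated: d(HK,JW)=75/4, d(HK,LRY)=27/4
iteration 5: select HK,JW (d=75/4, Q=-197/4); attach at lengths (7/8, 143/8); label the merged cluster HJKW
  updated: d(HJKW,LRY)=47/8
iteration 6: select HJKW,LRY (d=47/8); attach at lengths (47/16, 47/16); label the merged cluster HJKLRWY
final tree: (((H:75/8,K:45/8):7/8,(J:-43/5,W:48/5):143/8):47/16,((L:9/2,R:5/2):137/12,Y:-11/12):47/16)
total length: 465/8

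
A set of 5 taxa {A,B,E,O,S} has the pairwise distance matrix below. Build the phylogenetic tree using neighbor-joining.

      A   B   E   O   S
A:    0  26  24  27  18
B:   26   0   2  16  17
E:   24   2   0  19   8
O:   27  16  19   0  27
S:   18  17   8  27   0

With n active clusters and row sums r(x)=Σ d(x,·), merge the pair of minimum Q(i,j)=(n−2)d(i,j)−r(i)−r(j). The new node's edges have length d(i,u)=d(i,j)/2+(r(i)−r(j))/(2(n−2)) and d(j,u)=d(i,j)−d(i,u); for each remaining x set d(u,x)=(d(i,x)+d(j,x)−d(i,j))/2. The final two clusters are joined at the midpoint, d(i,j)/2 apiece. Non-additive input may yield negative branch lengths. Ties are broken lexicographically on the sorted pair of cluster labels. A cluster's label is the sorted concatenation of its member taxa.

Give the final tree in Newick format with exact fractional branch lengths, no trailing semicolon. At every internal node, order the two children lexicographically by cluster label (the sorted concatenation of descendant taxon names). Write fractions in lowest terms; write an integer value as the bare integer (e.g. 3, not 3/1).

((((A:79/6,S:29/6):41/8,O:103/8):29/8,B:13/8):3/16,E:3/16)

step 1: merge (A,S) at d=18, Q=-111; branch lengths A→79/6, S→29/6; new cluster AS
  updated: d(AS,B)=25/2, d(AS,E)=7, d(AS,O)=18
step 2: merge (AS,O) at d=18, Q=-109/2; branch lengths AS→41/8, O→103/8; new cluster AOS
  updated: d(AOS,B)=21/4, d(AOS,E)=4
step 3: merge (AOS,B) at d=21/4, Q=-45/4; branch lengths AOS→29/8, B→13/8; new cluster ABOS
  updated: d(ABOS,E)=3/8
step 4: merge (ABOS,E) at d=3/8; branch lengths ABOS→3/16, E→3/16; new cluster ABEOS
final tree: ((((A:79/6,S:29/6):41/8,O:103/8):29/8,B:13/8):3/16,E:3/16)
total length: 333/8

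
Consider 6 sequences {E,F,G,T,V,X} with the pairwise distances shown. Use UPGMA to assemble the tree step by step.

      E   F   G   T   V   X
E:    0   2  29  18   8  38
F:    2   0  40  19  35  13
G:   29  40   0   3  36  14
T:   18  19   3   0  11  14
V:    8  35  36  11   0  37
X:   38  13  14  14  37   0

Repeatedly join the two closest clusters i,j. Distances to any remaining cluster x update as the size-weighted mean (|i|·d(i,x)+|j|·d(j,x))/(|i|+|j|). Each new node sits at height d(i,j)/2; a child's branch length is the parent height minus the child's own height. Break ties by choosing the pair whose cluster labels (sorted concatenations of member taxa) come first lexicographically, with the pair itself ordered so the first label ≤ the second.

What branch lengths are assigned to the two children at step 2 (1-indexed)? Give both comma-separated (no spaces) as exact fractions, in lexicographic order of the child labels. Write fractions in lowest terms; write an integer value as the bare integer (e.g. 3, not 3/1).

3/2,3/2

1. join E+F (d=2) ⇒ EF; edges |E|=1, |F|=1
  updated: d(EF,G)=69/2, d(EF,T)=37/2, d(EF,V)=43/2, d(EF,X)=51/2
2. join G+T (d=3) ⇒ GT; edges |G|=3/2, |T|=3/2
  updated: d(EF,GT)=53/2, d(GT,V)=47/2, d(GT,X)=14
3. join GT+X (d=14) ⇒ GTX; edges |GT|=11/2, |X|=7
  updated: d(EF,GTX)=157/6, d(GTX,V)=28
4. join EF+V (d=43/2) ⇒ EFV; edges |EF|=39/4, |V|=43/4
  updated: d(EFV,GTX)=241/9
5. join EFV+GTX (d=241/9) ⇒ EFGTVX; edges |EFV|=95/36, |GTX|=115/18
final tree: (((E:1,F:1):39/4,V:43/4):95/36,((G:3/2,T:3/2):11/2,X:7):115/18)
total length: 1693/36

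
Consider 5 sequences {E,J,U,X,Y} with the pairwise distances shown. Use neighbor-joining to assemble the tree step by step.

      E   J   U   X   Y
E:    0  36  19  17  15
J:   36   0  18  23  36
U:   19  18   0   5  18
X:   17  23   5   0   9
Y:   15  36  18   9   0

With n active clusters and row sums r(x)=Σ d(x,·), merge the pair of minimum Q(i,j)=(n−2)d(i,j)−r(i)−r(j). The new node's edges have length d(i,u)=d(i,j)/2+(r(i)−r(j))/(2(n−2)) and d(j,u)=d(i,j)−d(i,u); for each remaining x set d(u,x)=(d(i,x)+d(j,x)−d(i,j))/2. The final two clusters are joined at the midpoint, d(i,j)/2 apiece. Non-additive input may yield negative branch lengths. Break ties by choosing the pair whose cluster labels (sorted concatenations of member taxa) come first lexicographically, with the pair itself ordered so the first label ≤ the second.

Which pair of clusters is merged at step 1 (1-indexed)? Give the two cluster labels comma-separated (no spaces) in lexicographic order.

step 1: merge (E,Y) at d=15, Q=-120; branch lengths E→9, Y→6; new cluster EY
  updated: d(EY,J)=57/2, d(EY,U)=11, d(EY,X)=11/2
step 2: merge (EY,X) at d=11/2, Q=-135/2; branch lengths EY→45/8, X→-1/8; new cluster EXY
  updated: d(EXY,J)=23, d(EXY,U)=21/4
step 3: merge (EXY,J) at d=23, Q=-185/4; branch lengths EXY→41/8, J→143/8; new cluster EJXY
  updated: d(EJXY,U)=1/8
step 4: merge (EJXY,U) at d=1/8; branch lengths EJXY→1/16, U→1/16; new cluster EJUXY
final tree: ((((E:9,Y:6):45/8,X:-1/8):41/8,J:143/8):1/16,U:1/16)
total length: 349/8

E,Y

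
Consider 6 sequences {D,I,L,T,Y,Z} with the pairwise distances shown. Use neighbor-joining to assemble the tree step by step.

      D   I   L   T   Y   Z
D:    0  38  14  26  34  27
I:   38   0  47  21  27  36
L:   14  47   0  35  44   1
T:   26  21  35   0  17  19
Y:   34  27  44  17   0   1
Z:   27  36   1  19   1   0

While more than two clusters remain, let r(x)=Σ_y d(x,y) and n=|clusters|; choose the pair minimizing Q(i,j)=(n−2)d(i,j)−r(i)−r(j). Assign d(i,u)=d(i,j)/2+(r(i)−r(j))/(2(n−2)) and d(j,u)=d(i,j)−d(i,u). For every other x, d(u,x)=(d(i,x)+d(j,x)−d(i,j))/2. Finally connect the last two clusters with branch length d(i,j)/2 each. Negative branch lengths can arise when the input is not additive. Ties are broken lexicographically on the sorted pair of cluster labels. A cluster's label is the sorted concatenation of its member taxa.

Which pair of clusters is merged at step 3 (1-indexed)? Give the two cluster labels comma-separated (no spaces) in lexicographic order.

DLZ,Y

iteration 1: select D,L (d=14, Q=-224); attach at lengths (27/4, 29/4); label the merged cluster DL
  updated: d(DL,I)=71/2, d(DL,T)=47/2, d(DL,Y)=32, d(DL,Z)=7
iteration 2: select DL,Z (d=7, Q=-140); attach at lengths (28/3, -7/3); label the merged cluster DLZ
  updated: d(DLZ,I)=129/4, d(DLZ,T)=71/4, d(DLZ,Y)=13
iteration 3: select DLZ,Y (d=13, Q=-94); attach at lengths (8, 5); label the merged cluster DLYZ
  updated: d(DLYZ,I)=185/8, d(DLYZ,T)=87/8
iteration 4: select DLYZ,I (d=185/8, Q=-55); attach at lengths (13/2, 133/8); label the merged cluster DILYZ
  updated: d(DILYZ,T)=35/8
iteration 5: select DILYZ,T (d=35/8); attach at lengths (35/16, 35/16); label the merged cluster DILTYZ
final tree: (((((D:27/4,L:29/4):28/3,Z:-7/3):8,Y:5):13/2,I:133/8):35/16,T:35/16)
total length: 123/2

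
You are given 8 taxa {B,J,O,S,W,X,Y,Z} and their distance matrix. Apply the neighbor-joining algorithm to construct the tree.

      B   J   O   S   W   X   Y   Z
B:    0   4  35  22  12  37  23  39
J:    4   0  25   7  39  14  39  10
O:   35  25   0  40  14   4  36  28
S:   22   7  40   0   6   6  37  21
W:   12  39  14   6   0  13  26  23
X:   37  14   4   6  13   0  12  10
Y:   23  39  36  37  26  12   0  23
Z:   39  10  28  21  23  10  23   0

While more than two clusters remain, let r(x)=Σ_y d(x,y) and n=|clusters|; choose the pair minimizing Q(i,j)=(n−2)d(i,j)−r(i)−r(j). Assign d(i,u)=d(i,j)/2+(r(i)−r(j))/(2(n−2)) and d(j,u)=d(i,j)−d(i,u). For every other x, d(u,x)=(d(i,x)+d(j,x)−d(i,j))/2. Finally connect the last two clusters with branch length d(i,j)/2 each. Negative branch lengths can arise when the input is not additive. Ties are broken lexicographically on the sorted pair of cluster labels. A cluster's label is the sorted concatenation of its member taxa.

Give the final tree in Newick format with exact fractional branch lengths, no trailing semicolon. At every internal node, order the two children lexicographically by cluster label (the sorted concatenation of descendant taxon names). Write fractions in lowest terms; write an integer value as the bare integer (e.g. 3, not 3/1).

((((((B:29/6,J:-5/6):79/10,S:23/5):187/48,W:221/48):69/16,(O:313/32,X:-185/32):21/4):11/4,Y:465/32):271/64,Z:271/64)

step 1: merge (B,J) at d=4, Q=-286; branch lengths B→29/6, J→-5/6; new cluster BJ
  updated: d(BJ,O)=28, d(BJ,S)=25/2, d(BJ,W)=47/2, d(BJ,X)=47/2, d(BJ,Y)=29, d(BJ,Z)=45/2
step 2: merge (BJ,S) at d=25/2, Q=-199; branch lengths BJ→79/10, S→23/5; new cluster BJS
  updated: d(BJS,O)=111/4, d(BJS,W)=17/2, d(BJS,X)=17/2, d(BJS,Y)=107/4, d(BJS,Z)=31/2
step 3: merge (O,X) at d=4, Q=-565/4; branch lengths O→313/32, X→-185/32; new cluster OX
  updated: d(BJS,OX)=129/8, d(OX,W)=23/2, d(OX,Y)=22, d(OX,Z)=17
step 4: merge (BJS,W) at d=17/2, Q=-883/8; branch lengths BJS→187/48, W→221/48; new cluster BJSW
  updated: d(BJSW,OX)=153/16, d(BJSW,Y)=177/8, d(BJSW,Z)=15
step 5: merge (BJSW,OX) at d=153/16, Q=-609/8; branch lengths BJSW→69/16, OX→21/4; new cluster BJOSWX
  updated: d(BJOSWX,Y)=553/32, d(BJOSWX,Z)=359/32
step 6: merge (BJOSWX,Y) at d=553/32, Q=-103/2; branch lengths BJOSWX→11/4, Y→465/32; new cluster BJOSWXY
  updated: d(BJOSWXY,Z)=271/32
step 7: merge (BJOSWXY,Z) at d=271/32; branch lengths BJOSWXY→271/64, Z→271/64; new cluster BJOSWXYZ
final tree: ((((((B:29/6,J:-5/6):79/10,S:23/5):187/48,W:221/48):69/16,(O:313/32,X:-185/32):21/4):11/4,Y:465/32):271/64,Z:271/64)
total length: 1029/16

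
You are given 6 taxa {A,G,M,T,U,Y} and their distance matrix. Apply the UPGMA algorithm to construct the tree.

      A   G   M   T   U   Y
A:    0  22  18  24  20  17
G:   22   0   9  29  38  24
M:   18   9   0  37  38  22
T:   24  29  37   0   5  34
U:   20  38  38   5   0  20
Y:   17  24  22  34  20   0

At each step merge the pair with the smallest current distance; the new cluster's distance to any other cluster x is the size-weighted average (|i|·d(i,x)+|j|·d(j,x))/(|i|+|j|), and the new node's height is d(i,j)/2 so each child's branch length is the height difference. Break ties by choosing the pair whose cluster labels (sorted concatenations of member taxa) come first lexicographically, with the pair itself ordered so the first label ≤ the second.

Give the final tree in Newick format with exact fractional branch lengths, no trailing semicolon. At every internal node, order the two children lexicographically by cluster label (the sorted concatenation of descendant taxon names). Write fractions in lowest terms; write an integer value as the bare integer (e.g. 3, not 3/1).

(((A:17/2,Y:17/2):9/4,(G:9/2,M:9/2):25/4):17/4,(T:5/2,U:5/2):25/2)

1. join T+U (d=5) ⇒ TU; edges |T|=5/2, |U|=5/2
  updated: d(A,TU)=22, d(G,TU)=67/2, d(M,TU)=75/2, d(TU,Y)=27
2. join G+M (d=9) ⇒ GM; edges |G|=9/2, |M|=9/2
  updated: d(A,GM)=20, d(GM,TU)=71/2, d(GM,Y)=23
3. join A+Y (d=17) ⇒ AY; edges |A|=17/2, |Y|=17/2
  updated: d(AY,GM)=43/2, d(AY,TU)=49/2
4. join AY+GM (d=43/2) ⇒ AGMY; edges |AY|=9/4, |GM|=25/4
  updated: d(AGMY,TU)=30
5. join AGMY+TU (d=30) ⇒ AGMTUY; edges |AGMY|=17/4, |TU|=25/2
final tree: (((A:17/2,Y:17/2):9/4,(G:9/2,M:9/2):25/4):17/4,(T:5/2,U:5/2):25/2)
total length: 225/4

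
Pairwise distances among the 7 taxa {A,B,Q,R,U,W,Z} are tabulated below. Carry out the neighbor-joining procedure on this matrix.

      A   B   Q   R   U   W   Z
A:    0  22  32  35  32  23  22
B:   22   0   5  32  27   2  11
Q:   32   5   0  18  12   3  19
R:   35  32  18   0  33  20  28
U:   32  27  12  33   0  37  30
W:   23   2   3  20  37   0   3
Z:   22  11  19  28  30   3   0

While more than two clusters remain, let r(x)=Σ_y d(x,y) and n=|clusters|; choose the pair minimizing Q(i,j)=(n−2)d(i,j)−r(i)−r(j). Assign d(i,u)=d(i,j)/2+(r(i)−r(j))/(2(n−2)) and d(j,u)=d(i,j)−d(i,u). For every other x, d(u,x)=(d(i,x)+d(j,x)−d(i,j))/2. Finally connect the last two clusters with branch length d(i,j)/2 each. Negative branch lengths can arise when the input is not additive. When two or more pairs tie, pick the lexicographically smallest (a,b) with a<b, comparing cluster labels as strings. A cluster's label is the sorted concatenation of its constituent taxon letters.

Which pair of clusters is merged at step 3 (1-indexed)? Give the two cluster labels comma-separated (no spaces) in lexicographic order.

A,QRU

1. join Q+U (d=12, Q=-200) ⇒ QU; edges |Q|=-11/5, |U|=71/5
  updated: d(A,QU)=26, d(B,QU)=10, d(QU,R)=39/2, d(QU,W)=14, d(QU,Z)=37/2
2. join QU+R (d=39/2, Q=-289/2) ⇒ QRU; edges |QU|=63/16, |R|=249/16
  updated: d(A,QRU)=83/4, d(B,QRU)=45/4, d(QRU,W)=29/4, d(QRU,Z)=27/2
3. join A+QRU (d=83/4, Q=-313/4) ⇒ AQRU; edges |A|=389/24, |QRU|=109/24
  updated: d(AQRU,B)=25/4, d(AQRU,W)=19/4, d(AQRU,Z)=59/8
4. join AQRU+B (d=25/4, Q=-201/8) ⇒ ABQRU; edges |AQRU|=93/32, |B|=107/32
  updated: d(ABQRU,W)=1/4, d(ABQRU,Z)=97/16
5. join ABQRU+W (d=1/4, Q=-149/16) ⇒ ABQRUW; edges |ABQRU|=53/32, |W|=-45/32
  updated: d(ABQRUW,Z)=141/32
6. join ABQRUW+Z (d=141/32) ⇒ ABQRUWZ; edges |ABQRUW|=141/64, |Z|=141/64
final tree: ((((A:389/24,((Q:-11/5,U:71/5):63/16,R:249/16):109/24):93/32,B:107/32):53/32,W:-45/32):141/64,Z:141/64)
total length: 2021/32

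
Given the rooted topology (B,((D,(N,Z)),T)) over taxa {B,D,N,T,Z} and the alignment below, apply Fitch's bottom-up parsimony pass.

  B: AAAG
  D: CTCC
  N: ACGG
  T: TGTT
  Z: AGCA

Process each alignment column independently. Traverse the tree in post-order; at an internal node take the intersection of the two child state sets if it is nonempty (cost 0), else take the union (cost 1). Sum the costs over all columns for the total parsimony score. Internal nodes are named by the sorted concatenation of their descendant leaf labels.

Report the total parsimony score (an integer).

11

[col 0] NZ: children N:{A}, Z:{A} ∩→ {A}; cost 0
[col 0] DNZ: children D:{C}, NZ:{A} ∪→ {A,C}; cost 1
[col 0] DNTZ: children DNZ:{A,C}, T:{T} ∪→ {A,C,T}; cost 1
[col 0] BDNTZ: children B:{A}, DNTZ:{A,C,T} ∩→ {A}; cost 0
[col 1] NZ: children N:{C}, Z:{G} ∪→ {C,G}; cost 1
[col 1] DNZ: children D:{T}, NZ:{C,G} ∪→ {C,G,T}; cost 1
[col 1] DNTZ: children DNZ:{C,G,T}, T:{G} ∩→ {G}; cost 0
[col 1] BDNTZ: children B:{A}, DNTZ:{G} ∪→ {A,G}; cost 1
[col 2] NZ: children N:{G}, Z:{C} ∪→ {C,G}; cost 1
[col 2] DNZ: children D:{C}, NZ:{C,G} ∩→ {C}; cost 0
[col 2] DNTZ: children DNZ:{C}, T:{T} ∪→ {C,T}; cost 1
[col 2] BDNTZ: children B:{A}, DNTZ:{C,T} ∪→ {A,C,T}; cost 1
[col 3] NZ: children N:{G}, Z:{A} ∪→ {A,G}; cost 1
[col 3] DNZ: children D:{C}, NZ:{A,G} ∪→ {A,C,G}; cost 1
[col 3] DNTZ: children DNZ:{A,C,G}, T:{T} ∪→ {A,C,G,T}; cost 1
[col 3] BDNTZ: children B:{G}, DNTZ:{A,C,G,T} ∩→ {G}; cost 0
per-site changes: [2, 3, 3, 3]; total = 11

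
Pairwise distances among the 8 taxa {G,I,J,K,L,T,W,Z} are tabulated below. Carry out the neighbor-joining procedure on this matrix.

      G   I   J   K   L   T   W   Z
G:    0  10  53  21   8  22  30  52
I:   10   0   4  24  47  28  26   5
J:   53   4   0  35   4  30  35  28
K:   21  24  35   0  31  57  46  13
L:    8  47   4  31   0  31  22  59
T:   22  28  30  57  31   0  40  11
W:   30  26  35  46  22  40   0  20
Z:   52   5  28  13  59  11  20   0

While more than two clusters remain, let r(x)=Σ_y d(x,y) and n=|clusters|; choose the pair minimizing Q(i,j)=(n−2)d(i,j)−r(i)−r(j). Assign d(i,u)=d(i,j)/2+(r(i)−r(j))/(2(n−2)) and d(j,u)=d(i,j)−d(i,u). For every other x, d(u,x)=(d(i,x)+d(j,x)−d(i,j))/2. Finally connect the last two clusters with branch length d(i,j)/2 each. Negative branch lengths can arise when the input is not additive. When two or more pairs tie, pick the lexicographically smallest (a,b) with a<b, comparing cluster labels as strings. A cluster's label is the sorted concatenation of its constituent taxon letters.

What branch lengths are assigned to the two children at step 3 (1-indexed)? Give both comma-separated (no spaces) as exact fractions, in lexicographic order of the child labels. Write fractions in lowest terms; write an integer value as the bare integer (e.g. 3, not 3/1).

1. join J+L (d=4, Q=-367) ⇒ JL; edges |J|=11/12, |L|=37/12
  updated: d(G,JL)=57/2, d(I,JL)=47/2, d(JL,K)=31, d(JL,T)=57/2, d(JL,W)=53/2, d(JL,Z)=83/2
2. join T+Z (d=11, Q=-274) ⇒ TZ; edges |T|=99/10, |Z|=11/10
  updated: d(G,TZ)=63/2, d(I,TZ)=11, d(JL,TZ)=59/2, d(K,TZ)=59/2, d(TZ,W)=49/2
3. join G+K (d=21, Q=-377/2) ⇒ GK; edges |G|=107/16, |K|=229/16
  updated: d(GK,I)=13/2, d(GK,JL)=77/4, d(GK,TZ)=20, d(GK,W)=55/2
4. join JL+W (d=53/2, Q=-495/4) ⇒ JLW; edges |JL|=295/24, |W|=341/24
  updated: d(GK,JLW)=81/8, d(I,JLW)=23/2, d(JLW,TZ)=55/4
5. join GK+I (d=13/2, Q=-421/8) ⇒ GIK; edges |GK|=165/32, |I|=43/32
  updated: d(GIK,JLW)=121/16, d(GIK,TZ)=49/4
6. join GIK+JLW (d=121/16, Q=-537/16) ⇒ GIJKLW; edges |GIK|=97/32, |JLW|=145/32
  updated: d(GIJKLW,TZ)=295/32
7. join GIJKLW+TZ (d=295/32) ⇒ GIJKLTWZ; edges |GIJKLW|=295/64, |TZ|=295/64
final tree: ((((G:107/16,K:229/16):165/32,I:43/32):97/32,((J:11/12,L:37/12):295/24,W:341/24):145/32):295/64,(T:99/10,Z:11/10):295/64)
total length: 2745/32

107/16,229/16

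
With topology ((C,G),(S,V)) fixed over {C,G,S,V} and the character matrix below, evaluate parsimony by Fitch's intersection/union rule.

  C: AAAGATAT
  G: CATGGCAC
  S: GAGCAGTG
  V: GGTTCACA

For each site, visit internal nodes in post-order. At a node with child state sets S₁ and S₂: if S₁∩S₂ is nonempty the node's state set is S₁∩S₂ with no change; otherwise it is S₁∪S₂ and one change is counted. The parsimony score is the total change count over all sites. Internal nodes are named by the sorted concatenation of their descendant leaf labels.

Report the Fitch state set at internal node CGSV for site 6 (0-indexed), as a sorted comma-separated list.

A,C,T

[col 0] CG: children C:{A}, G:{C} ∪→ {A,C}; cost 1
[col 0] SV: children S:{G}, V:{G} ∩→ {G}; cost 0
[col 0] CGSV: children CG:{A,C}, SV:{G} ∪→ {A,C,G}; cost 1
[col 1] CG: children C:{A}, G:{A} ∩→ {A}; cost 0
[col 1] SV: children S:{A}, V:{G} ∪→ {A,G}; cost 1
[col 1] CGSV: children CG:{A}, SV:{A,G} ∩→ {A}; cost 0
[col 2] CG: children C:{A}, G:{T} ∪→ {A,T}; cost 1
[col 2] SV: children S:{G}, V:{T} ∪→ {G,T}; cost 1
[col 2] CGSV: children CG:{A,T}, SV:{G,T} ∩→ {T}; cost 0
[col 3] CG: children C:{G}, G:{G} ∩→ {G}; cost 0
[col 3] SV: children S:{C}, V:{T} ∪→ {C,T}; cost 1
[col 3] CGSV: children CG:{G}, SV:{C,T} ∪→ {C,G,T}; cost 1
[col 4] CG: children C:{A}, G:{G} ∪→ {A,G}; cost 1
[col 4] SV: children S:{A}, V:{C} ∪→ {A,C}; cost 1
[col 4] CGSV: children CG:{A,G}, SV:{A,C} ∩→ {A}; cost 0
[col 5] CG: children C:{T}, G:{C} ∪→ {C,T}; cost 1
[col 5] SV: children S:{G}, V:{A} ∪→ {A,G}; cost 1
[col 5] CGSV: children CG:{C,T}, SV:{A,G} ∪→ {A,C,G,T}; cost 1
[col 6] CG: children C:{A}, G:{A} ∩→ {A}; cost 0
[col 6] SV: children S:{T}, V:{C} ∪→ {C,T}; cost 1
[col 6] CGSV: children CG:{A}, SV:{C,T} ∪→ {A,C,T}; cost 1
[col 7] CG: children C:{T}, G:{C} ∪→ {C,T}; cost 1
[col 7] SV: children S:{G}, V:{A} ∪→ {A,G}; cost 1
[col 7] CGSV: children CG:{C,T}, SV:{A,G} ∪→ {A,C,G,T}; cost 1
per-site changes: [2, 1, 2, 2, 2, 3, 2, 3]; total = 17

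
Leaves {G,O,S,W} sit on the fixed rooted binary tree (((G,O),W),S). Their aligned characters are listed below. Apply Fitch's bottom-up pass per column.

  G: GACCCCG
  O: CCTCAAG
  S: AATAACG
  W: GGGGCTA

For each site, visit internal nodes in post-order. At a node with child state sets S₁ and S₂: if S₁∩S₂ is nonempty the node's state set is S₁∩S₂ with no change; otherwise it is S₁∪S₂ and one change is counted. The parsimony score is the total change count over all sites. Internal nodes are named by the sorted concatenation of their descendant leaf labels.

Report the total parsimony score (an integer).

[col 0] GO: children G:{G}, O:{C} ∪→ {C,G}; cost 1
[col 0] GOW: children GO:{C,G}, W:{G} ∩→ {G}; cost 0
[col 0] GOSW: children GOW:{G}, S:{A} ∪→ {A,G}; cost 1
[col 1] GO: children G:{A}, O:{C} ∪→ {A,C}; cost 1
[col 1] GOW: children GO:{A,C}, W:{G} ∪→ {A,C,G}; cost 1
[col 1] GOSW: children GOW:{A,C,G}, S:{A} ∩→ {A}; cost 0
[col 2] GO: children G:{C}, O:{T} ∪→ {C,T}; cost 1
[col 2] GOW: children GO:{C,T}, W:{G} ∪→ {C,G,T}; cost 1
[col 2] GOSW: children GOW:{C,G,T}, S:{T} ∩→ {T}; cost 0
[col 3] GO: children G:{C}, O:{C} ∩→ {C}; cost 0
[col 3] GOW: children GO:{C}, W:{G} ∪→ {C,G}; cost 1
[col 3] GOSW: children GOW:{C,G}, S:{A} ∪→ {A,C,G}; cost 1
[col 4] GO: children G:{C}, O:{A} ∪→ {A,C}; cost 1
[col 4] GOW: children GO:{A,C}, W:{C} ∩→ {C}; cost 0
[col 4] GOSW: children GOW:{C}, S:{A} ∪→ {A,C}; cost 1
[col 5] GO: children G:{C}, O:{A} ∪→ {A,C}; cost 1
[col 5] GOW: children GO:{A,C}, W:{T} ∪→ {A,C,T}; cost 1
[col 5] GOSW: children GOW:{A,C,T}, S:{C} ∩→ {C}; cost 0
[col 6] GO: children G:{G}, O:{G} ∩→ {G}; cost 0
[col 6] GOW: children GO:{G}, W:{A} ∪→ {A,G}; cost 1
[col 6] GOSW: children GOW:{A,G}, S:{G} ∩→ {G}; cost 0
per-site changes: [2, 2, 2, 2, 2, 2, 1]; total = 13

13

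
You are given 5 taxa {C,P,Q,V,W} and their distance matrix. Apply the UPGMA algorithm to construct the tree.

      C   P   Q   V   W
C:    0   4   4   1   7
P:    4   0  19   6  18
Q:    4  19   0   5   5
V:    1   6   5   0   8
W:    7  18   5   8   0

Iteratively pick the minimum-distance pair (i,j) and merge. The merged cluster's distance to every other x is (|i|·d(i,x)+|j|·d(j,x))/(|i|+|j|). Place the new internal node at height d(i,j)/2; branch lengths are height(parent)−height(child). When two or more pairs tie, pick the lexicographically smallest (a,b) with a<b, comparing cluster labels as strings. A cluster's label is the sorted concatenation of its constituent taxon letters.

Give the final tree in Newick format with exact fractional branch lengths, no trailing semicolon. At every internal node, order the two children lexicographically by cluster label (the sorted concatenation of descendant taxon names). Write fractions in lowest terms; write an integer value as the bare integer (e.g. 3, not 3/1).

iteration 1: select C,V (d=1); attach at lengths (1/2, 1/2); label the merged cluster CV
  updated: d(CV,P)=5, d(CV,Q)=9/2, d(CV,W)=15/2
iteration 2: select CV,Q (d=9/2); attach at lengths (7/4, 9/4); label the merged cluster CQV
  updated: d(CQV,P)=29/3, d(CQV,W)=20/3
iteration 3: select CQV,W (d=20/3); attach at lengths (13/12, 10/3); label the merged cluster CQVW
  updated: d(CQVW,P)=47/4
iteration 4: select CQVW,P (d=47/4); attach at lengths (61/24, 47/8); label the merged cluster CPQVW
final tree: ((((C:1/2,V:1/2):7/4,Q:9/4):13/12,W:10/3):61/24,P:47/8)
total length: 107/6

((((C:1/2,V:1/2):7/4,Q:9/4):13/12,W:10/3):61/24,P:47/8)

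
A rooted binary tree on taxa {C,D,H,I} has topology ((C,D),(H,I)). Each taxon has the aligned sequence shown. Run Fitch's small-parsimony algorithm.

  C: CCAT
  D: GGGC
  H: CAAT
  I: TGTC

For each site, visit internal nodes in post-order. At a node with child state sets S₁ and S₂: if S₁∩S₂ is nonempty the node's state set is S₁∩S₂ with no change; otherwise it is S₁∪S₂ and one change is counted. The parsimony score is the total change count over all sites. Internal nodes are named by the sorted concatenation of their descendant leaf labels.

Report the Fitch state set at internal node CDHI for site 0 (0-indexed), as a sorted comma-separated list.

C

CD@0: {C} ∪ {G} = {C,G} (union, +1)
HI@0: {C} ∪ {T} = {C,T} (union, +1)
CDHI@0: {C,G} ∩ {C,T} = {C} (intersection, +0)
CD@1: {C} ∪ {G} = {C,G} (union, +1)
HI@1: {A} ∪ {G} = {A,G} (union, +1)
CDHI@1: {C,G} ∩ {A,G} = {G} (intersection, +0)
CD@2: {A} ∪ {G} = {A,G} (union, +1)
HI@2: {A} ∪ {T} = {A,T} (union, +1)
CDHI@2: {A,G} ∩ {A,T} = {A} (intersection, +0)
CD@3: {T} ∪ {C} = {C,T} (union, +1)
HI@3: {T} ∪ {C} = {C,T} (union, +1)
CDHI@3: {C,T} ∩ {C,T} = {C,T} (intersection, +0)
per-site changes: [2, 2, 2, 2]; total = 8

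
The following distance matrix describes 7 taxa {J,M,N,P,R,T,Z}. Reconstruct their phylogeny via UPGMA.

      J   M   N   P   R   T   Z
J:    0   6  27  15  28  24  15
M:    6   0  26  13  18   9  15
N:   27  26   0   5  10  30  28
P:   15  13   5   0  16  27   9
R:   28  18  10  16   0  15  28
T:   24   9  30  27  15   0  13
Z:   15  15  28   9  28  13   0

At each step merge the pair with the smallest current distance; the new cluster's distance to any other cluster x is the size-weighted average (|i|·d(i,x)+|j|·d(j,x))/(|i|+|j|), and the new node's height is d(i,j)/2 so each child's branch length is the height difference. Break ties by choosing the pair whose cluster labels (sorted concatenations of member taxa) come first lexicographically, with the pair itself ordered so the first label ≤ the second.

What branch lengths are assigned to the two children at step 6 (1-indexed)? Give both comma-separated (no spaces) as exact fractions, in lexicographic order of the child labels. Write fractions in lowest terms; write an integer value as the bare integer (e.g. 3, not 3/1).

25/8,9/2

iteration 1: select N,P (d=5); attach at lengths (5/2, 5/2); label the merged cluster NP
  updated: d(J,NP)=21, d(M,NP)=39/2, d(NP,R)=13, d(NP,T)=57/2, d(NP,Z)=37/2
iteration 2: select J,M (d=6); attach at lengths (3, 3); label the merged cluster JM
  updated: d(JM,NP)=81/4, d(JM,R)=23, d(JM,T)=33/2, d(JM,Z)=15
iteration 3: select NP,R (d=13); attach at lengths (4, 13/2); label the merged cluster NPR
  updated: d(JM,NPR)=127/6, d(NPR,T)=24, d(NPR,Z)=65/3
iteration 4: select T,Z (d=13); attach at lengths (13/2, 13/2); label the merged cluster TZ
  updated: d(JM,TZ)=63/4, d(NPR,TZ)=137/6
iteration 5: select JM,TZ (d=63/4); attach at lengths (39/8, 11/8); label the merged cluster JMTZ
  updated: d(JMTZ,NPR)=22
iteration 6: select JMTZ,NPR (d=22); attach at lengths (25/8, 9/2); label the merged cluster JMNPRTZ
final tree: (((J:3,M:3):39/8,(T:13/2,Z:13/2):11/8):25/8,((N:5/2,P:5/2):4,R:13/2):9/2)
total length: 387/8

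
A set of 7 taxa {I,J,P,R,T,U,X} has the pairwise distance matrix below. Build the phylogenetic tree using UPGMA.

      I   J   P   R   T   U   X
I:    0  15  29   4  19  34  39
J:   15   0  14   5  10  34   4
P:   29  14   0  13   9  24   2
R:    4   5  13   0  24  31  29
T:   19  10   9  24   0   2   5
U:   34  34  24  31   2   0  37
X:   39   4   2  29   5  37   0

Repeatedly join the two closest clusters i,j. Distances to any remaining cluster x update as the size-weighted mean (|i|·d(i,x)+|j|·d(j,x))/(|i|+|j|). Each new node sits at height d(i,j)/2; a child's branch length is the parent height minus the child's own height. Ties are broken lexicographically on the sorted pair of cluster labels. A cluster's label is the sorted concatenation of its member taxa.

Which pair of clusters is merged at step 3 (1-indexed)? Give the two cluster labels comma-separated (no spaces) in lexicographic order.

iteration 1: select P,X (d=2); attach at lengths (1, 1); label the merged cluster PX
  updated: d(I,PX)=34, d(J,PX)=9, d(PX,R)=21, d(PX,T)=7, d(PX,U)=61/2
iteration 2: select T,U (d=2); attach at lengths (1, 1); label the merged cluster TU
  updated: d(I,TU)=53/2, d(J,TU)=22, d(PX,TU)=75/4, d(R,TU)=55/2
iteration 3: select I,R (d=4); attach at lengths (2, 2); label the merged cluster IR
  updated: d(IR,J)=10, d(IR,PX)=55/2, d(IR,TU)=27
iteration 4: select J,PX (d=9); attach at lengths (9/2, 7/2); label the merged cluster JPX
  updated: d(IR,JPX)=65/3, d(JPX,TU)=119/6
iteration 5: select JPX,TU (d=119/6); attach at lengths (65/12, 107/12); label the merged cluster JPTUX
  updated: d(IR,JPTUX)=119/5
iteration 6: select IR,JPTUX (d=119/5); attach at lengths (99/10, 119/60); label the merged cluster IJPRTUX
final tree: ((I:2,R:2):99/10,((J:9/2,(P:1,X:1):7/2):65/12,(T:1,U:1):107/12):119/60)
total length: 2533/60

I,R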